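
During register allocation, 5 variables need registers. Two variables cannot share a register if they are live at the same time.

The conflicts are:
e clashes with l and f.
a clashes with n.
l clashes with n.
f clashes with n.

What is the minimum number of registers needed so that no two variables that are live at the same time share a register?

e and l conflict, so at least 2 registers are needed.
2 registers suffice: register 1 → {e, n}; register 2 → {a, l, f}. No two conflicting variables share a register.

2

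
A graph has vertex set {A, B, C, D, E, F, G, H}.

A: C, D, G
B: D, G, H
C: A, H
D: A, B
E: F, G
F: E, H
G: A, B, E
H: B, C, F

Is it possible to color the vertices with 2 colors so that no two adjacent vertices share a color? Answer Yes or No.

No

The cycle A-C-H-B-D-A has odd length 5, so it cannot be 2-colored; at least 3 colors are needed.
So 2 colors are not enough.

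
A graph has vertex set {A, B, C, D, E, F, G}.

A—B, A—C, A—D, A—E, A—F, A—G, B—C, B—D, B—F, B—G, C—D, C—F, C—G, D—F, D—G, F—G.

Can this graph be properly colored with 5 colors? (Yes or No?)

No

A, B, C, D, F, G are pairwise adjacent (a clique of size 6), so at least 6 colors are needed.
So 5 colors are not enough.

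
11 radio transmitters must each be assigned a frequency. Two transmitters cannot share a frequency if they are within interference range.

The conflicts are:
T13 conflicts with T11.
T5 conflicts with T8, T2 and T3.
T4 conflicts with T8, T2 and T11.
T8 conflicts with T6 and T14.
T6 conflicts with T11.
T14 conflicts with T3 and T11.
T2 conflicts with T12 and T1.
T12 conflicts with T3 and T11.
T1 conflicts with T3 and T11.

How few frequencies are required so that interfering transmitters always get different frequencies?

T5 and T3 conflict, so at least 2 frequencies are needed.
Using 2 frequencies: T13=2, T5=2, T4=2, T8=1, T6=2, T14=2, T2=1, T12=2, T1=2, T3=1, T11=1. No two conflicting transmitters share a frequency.

2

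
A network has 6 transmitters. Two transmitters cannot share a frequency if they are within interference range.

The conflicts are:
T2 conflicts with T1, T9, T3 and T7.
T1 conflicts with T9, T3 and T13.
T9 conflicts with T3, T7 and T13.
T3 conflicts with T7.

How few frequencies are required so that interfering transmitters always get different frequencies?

T2, T9, T3, T7 are mutually in conflict, so at least 4 frequencies are needed.
Using 4 frequencies: T2=2, T1=3, T9=1, T3=4, T7=3, T13=2. Each listed conflict is separated.

4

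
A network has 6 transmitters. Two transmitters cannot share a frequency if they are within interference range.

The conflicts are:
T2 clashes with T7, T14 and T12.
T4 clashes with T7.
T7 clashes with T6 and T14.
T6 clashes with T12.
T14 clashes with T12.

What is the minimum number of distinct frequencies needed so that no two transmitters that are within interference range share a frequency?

3

T2, T14, T12 all conflict with each other, so at least 3 frequencies are needed.
A valid assignment using 3 frequencies: T2=2, T4=2, T7=1, T6=2, T14=3, T12=1. No two conflicting transmitters share a frequency.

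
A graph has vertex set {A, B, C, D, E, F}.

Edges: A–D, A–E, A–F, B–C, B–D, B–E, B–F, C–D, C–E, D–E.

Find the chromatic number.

4

B, C, D, E are mutually adjacent (a clique of size 4), so at least 4 colors are needed.
4 colors suffice: A=3, B=3, C=4, D=1, E=2, F=1. Every edge joins two different colors.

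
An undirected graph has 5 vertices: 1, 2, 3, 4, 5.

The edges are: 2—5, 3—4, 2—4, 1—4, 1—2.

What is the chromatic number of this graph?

3

1, 2, 4 form a triangle, so at least 3 colors are needed.
3 colors suffice: color a → {2, 3}; color b → {4, 5}; color c → {1}. Every edge joins two different colors.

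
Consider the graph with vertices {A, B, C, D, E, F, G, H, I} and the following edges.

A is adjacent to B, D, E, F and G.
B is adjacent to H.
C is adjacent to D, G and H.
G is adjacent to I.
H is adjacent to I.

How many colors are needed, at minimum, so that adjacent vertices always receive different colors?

The cycle H-I-G-A-B-H has odd length 5, so it cannot be 2-colored; at least 3 colors are needed.
One proper 3-coloring: A=red, B=green, C=red, D=blue, E=blue, F=blue, G=blue, H=blue, I=red. No two adjacent vertices share a color.

3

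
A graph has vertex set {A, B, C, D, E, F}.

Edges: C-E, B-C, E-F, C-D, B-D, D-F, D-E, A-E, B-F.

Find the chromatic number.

D, E, F are pairwise adjacent, so at least 3 colors are needed.
3 colors suffice: color red → {B, E}; color blue → {A, D}; color green → {C, F}. Every edge joins two different colors.

3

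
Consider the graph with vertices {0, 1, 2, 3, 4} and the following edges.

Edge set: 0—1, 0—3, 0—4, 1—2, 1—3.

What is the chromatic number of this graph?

0, 1, 3 form a triangle, so at least 3 colors are needed.
A valid assignment using 3 colors: 0=red, 1=blue, 2=red, 3=green, 4=blue. Every edge joins two different colors.

3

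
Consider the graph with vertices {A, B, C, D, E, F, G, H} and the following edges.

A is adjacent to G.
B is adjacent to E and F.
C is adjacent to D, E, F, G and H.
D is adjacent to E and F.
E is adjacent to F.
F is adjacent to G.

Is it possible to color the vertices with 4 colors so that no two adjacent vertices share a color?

The chromatic number is 4. C, D, E, F are pairwise adjacent (a clique of size 4), so at least 4 colors are needed.
One proper 4-coloring: A=1, B=1, C=1, D=4, E=3, F=2, G=3, H=2.
That is already a proper 4-coloring.

Yes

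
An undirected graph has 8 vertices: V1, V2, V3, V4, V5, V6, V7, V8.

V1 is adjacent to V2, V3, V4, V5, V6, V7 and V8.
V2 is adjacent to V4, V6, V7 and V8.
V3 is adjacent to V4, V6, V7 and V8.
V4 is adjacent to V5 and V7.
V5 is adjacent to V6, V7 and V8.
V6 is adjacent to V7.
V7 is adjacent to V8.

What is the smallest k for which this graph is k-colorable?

4

V1, V5, V6, V7 are mutually adjacent (a clique of size 4), so at least 4 colors are needed.
A valid assignment using 4 colors: V1=1, V2=3, V3=3, V4=4, V5=3, V6=4, V7=2, V8=4. No two adjacent vertices share a color.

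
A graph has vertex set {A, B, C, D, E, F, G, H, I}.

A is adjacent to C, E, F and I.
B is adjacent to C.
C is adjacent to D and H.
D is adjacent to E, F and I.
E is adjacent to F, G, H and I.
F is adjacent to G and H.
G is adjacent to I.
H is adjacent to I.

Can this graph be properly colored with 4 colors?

The chromatic number is 3. A, E, F are pairwise adjacent, so at least 3 colors are needed.
3 colors suffice: color red → {C, E}; color blue → {B, F, I}; color green → {A, D, G, H}.
Since 4 ≥ 3, a proper 4-coloring certainly exists.

Yes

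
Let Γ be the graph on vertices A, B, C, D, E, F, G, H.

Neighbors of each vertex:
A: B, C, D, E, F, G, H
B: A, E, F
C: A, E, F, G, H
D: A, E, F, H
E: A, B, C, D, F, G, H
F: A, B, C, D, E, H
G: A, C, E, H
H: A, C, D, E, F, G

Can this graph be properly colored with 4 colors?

No

A, C, E, F, H are pairwise adjacent (a clique of size 5), so at least 5 colors are needed.
So 4 colors are not enough.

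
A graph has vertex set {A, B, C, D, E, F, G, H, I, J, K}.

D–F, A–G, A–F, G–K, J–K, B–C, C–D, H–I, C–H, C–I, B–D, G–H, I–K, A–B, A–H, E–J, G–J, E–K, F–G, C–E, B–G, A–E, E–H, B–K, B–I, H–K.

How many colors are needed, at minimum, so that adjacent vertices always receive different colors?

B, C, D are pairwise adjacent, so at least 3 colors are needed.
3 colors suffice: A=red, B=blue, C=red, D=green, E=green, F=blue, G=green, H=blue, I=green, J=blue, K=red. Every edge joins two different colors.

3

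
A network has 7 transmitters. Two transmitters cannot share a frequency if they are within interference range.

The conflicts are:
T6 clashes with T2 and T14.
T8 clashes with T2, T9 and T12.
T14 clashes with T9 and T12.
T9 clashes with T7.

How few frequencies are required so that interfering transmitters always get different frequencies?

The cycle T2-T8-T9-T14-T6-T2 has odd length 5, so it cannot be 2-colored; at least 3 frequencies are needed.
3 frequencies suffice: frequency 1 → {T2, T9, T12}; frequency 2 → {T8, T14, T7}; frequency 3 → {T6}. Every pair that conflicts lands in different frequencies.

3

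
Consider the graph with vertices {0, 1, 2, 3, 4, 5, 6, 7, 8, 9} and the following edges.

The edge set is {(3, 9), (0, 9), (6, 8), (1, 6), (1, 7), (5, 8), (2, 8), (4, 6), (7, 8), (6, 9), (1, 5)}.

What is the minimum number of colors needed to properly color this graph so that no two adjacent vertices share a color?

0 and 9 are adjacent, so at least 2 colors are needed.
2 colors suffice: color red → {1, 4, 8, 9}; color blue → {0, 2, 3, 5, 6, 7}. No two adjacent vertices share a color.

2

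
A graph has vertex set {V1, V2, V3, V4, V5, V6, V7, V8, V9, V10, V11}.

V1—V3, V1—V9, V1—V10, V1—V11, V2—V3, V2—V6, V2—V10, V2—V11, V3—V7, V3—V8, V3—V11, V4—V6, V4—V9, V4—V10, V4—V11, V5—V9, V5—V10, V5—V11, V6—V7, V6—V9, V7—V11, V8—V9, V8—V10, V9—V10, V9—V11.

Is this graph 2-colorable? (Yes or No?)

No

V1, V3, V11 are mutually adjacent, so at least 3 colors are needed.
So 2 colors are not enough.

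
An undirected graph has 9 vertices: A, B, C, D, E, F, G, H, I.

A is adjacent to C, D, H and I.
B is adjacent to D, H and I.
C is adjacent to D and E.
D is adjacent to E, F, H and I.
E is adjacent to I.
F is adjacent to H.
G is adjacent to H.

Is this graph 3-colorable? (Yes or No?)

Yes

The chromatic number is 3. C, D, E are pairwise adjacent, so at least 3 colors are needed.
A valid assignment using 3 colors: A=green, B=green, C=blue, D=red, E=green, F=green, G=red, H=blue, I=blue.
That is already a proper 3-coloring.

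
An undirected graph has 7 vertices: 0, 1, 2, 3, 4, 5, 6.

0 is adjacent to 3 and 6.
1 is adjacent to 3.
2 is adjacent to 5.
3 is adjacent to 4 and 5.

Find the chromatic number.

3 and 5 are adjacent, so at least 2 colors are needed.
A valid assignment using 2 colors: 0=b, 1=b, 2=a, 3=a, 4=b, 5=b, 6=a. Each edge has distinct colors on its endpoints.

2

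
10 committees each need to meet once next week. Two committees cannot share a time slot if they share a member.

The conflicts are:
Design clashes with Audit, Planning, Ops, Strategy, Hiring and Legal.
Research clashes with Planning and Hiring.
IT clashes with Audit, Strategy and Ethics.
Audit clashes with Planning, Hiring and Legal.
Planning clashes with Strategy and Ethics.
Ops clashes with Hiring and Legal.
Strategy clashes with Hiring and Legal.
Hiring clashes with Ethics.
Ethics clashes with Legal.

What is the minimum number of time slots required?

3

Design, Ops, Legal pairwise conflict, so at least 3 time slots are needed.
Using 3 time slots: Design=1, Research=1, IT=2, Audit=3, Planning=2, Ops=3, Strategy=3, Hiring=2, Ethics=1, Legal=2. No two conflicting committees share a time slot.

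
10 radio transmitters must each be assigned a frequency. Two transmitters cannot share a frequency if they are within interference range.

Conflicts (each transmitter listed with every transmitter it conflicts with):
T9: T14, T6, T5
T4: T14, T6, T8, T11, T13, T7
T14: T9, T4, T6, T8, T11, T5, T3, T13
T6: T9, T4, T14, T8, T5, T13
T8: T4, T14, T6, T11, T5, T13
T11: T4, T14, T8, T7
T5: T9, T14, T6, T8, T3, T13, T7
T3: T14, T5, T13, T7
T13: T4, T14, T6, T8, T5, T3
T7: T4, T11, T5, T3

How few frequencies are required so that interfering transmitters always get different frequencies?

T14, T6, T8, T5, T13 all conflict with each other, so at least 5 frequencies are needed.
Using 5 frequencies: T9=3, T4=2, T14=1, T6=5, T8=4, T11=3, T5=2, T3=4, T13=3, T7=1. No two conflicting transmitters share a frequency.

5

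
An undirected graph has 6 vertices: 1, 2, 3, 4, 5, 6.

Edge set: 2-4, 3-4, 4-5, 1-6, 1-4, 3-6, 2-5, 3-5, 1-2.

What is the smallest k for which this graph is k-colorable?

3

2, 4, 5 are mutually adjacent, so at least 3 colors are needed.
3 colors suffice: color a → {4, 6}; color b → {2, 3}; color c → {1, 5}. Each edge has distinct colors on its endpoints.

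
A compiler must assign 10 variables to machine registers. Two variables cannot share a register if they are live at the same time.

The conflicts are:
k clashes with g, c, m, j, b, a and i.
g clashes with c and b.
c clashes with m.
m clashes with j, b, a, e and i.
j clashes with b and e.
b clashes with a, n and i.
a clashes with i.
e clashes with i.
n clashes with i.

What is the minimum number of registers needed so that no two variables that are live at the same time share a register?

5

k, m, b, a, i are mutually in conflict, so at least 5 registers are needed.
A valid assignment using 5 registers: k=2, g=3, c=1, m=3, j=4, b=1, a=5, e=1, n=2, i=4. Each listed conflict is separated.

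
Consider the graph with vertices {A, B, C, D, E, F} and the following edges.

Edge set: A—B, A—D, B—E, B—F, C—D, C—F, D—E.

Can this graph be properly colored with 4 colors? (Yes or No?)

The chromatic number is 3. The cycle E-D-C-F-B-E has odd length 5, so it cannot be 2-colored; at least 3 colors are needed.
3 colors suffice: color 1 → {B, D}; color 2 → {A, C, E}; color 3 → {F}.
Since 4 ≥ 3, a proper 4-coloring certainly exists.

Yes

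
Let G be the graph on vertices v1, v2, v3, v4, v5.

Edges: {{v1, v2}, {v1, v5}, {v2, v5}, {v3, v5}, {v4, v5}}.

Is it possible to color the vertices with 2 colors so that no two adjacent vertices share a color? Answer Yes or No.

v1, v2, v5 are pairwise adjacent, so at least 3 colors are needed.
So 2 colors are not enough.

No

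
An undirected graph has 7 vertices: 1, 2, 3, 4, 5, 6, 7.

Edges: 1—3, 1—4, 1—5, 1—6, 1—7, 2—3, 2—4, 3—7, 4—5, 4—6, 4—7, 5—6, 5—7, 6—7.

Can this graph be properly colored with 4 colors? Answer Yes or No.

1, 4, 5, 6, 7 are pairwise adjacent (a clique of size 5), so at least 5 colors are needed.
So 4 colors are not enough.

No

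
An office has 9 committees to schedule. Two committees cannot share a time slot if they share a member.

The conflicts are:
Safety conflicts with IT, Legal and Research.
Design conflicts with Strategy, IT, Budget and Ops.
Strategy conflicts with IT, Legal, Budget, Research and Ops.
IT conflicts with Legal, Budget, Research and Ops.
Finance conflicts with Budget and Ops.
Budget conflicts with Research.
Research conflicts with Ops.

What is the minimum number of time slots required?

4

Design, Strategy, IT, Budget pairwise conflict, so at least 4 time slots are needed.
4 time slots suffice: time slot 1 → {IT, Finance}; time slot 2 → {Safety, Strategy}; time slot 3 → {Legal, Budget, Ops}; time slot 4 → {Design, Research}. No two conflicting committees share a time slot.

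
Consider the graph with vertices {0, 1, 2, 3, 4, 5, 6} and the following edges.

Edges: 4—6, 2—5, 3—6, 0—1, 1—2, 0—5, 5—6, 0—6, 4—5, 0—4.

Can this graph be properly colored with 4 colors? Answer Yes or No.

Yes

The chromatic number is 4. 0, 4, 5, 6 form a clique, so at least 4 colors are needed.
4 colors suffice: color a → {1, 6}; color b → {3, 5}; color c → {0, 2}; color d → {4}.
That is already a proper 4-coloring.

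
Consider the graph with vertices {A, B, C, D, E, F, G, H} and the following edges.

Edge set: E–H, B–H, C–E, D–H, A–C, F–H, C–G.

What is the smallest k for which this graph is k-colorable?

2

B and H are adjacent, so at least 2 colors are needed.
A valid assignment using 2 colors: A=blue, B=blue, C=red, D=blue, E=blue, F=blue, G=blue, H=red. Every edge joins two different colors.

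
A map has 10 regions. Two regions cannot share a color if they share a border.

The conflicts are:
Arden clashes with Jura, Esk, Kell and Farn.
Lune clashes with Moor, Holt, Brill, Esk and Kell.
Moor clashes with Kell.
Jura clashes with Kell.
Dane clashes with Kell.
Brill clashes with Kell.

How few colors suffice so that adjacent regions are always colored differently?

3

Lune, Brill, Kell pairwise conflict, so at least 3 colors are needed.
3 colors suffice: color 1 → {Holt, Esk, Kell, Farn}; color 2 → {Arden, Lune, Dane}; color 3 → {Moor, Jura, Brill}. No two conflicting regions share a color.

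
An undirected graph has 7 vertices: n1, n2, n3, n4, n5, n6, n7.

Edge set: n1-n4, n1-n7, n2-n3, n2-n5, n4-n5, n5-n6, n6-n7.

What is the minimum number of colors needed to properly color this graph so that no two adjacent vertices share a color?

3

The cycle n1-n4-n5-n6-n7-n1 has odd length 5, so it cannot be 2-colored; at least 3 colors are needed.
3 colors suffice: color 1 → {n1, n3, n5}; color 2 → {n2, n4, n6}; color 3 → {n7}. No two adjacent vertices share a color.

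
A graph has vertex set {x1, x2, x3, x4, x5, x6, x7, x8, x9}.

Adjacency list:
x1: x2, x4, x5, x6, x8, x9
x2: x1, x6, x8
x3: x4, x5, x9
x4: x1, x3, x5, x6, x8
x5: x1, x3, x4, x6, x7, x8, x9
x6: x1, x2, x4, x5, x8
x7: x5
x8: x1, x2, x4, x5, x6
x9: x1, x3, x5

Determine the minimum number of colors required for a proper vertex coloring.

5

x1, x4, x5, x6, x8 are pairwise adjacent (a clique of size 5), so at least 5 colors are needed.
5 colors suffice: color 1 → {x2, x5}; color 2 → {x1, x3, x7}; color 3 → {x6, x9}; color 4 → {x8}; color 5 → {x4}. Each edge has distinct colors on its endpoints.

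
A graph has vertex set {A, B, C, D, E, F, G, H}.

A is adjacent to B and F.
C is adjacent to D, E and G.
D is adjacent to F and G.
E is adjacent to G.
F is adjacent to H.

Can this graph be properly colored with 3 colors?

Yes

The chromatic number is 3. C, E, G are mutually adjacent, so at least 3 colors are needed.
3 colors suffice: color 1 → {B, F, G}; color 2 → {A, C, H}; color 3 → {D, E}.
That is already a proper 3-coloring.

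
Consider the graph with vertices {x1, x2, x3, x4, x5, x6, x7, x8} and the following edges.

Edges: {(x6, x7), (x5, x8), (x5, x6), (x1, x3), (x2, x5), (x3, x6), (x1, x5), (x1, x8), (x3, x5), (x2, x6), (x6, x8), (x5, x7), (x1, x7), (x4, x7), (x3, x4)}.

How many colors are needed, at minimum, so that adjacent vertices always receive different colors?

x5, x6, x8 form a triangle, so at least 3 colors are needed.
3 colors suffice: color red → {x4, x5}; color blue → {x1, x6}; color green → {x2, x3, x7, x8}. Every edge joins two different colors.

3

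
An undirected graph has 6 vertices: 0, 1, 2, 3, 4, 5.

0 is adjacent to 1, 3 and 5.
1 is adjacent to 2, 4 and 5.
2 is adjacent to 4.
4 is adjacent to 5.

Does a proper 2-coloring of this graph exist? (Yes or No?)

1, 2, 4 are mutually adjacent, so at least 3 colors are needed.
So 2 colors are not enough.

No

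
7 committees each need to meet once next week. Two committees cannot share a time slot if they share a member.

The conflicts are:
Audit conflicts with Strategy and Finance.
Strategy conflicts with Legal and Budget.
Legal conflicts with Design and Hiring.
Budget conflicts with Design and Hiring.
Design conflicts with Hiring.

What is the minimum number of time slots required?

Legal, Design, Hiring all conflict with each other, so at least 3 time slots are needed.
Using 3 time slots: Audit=2, Strategy=1, Legal=3, Budget=3, Finance=1, Design=1, Hiring=2. Each listed conflict is separated.

3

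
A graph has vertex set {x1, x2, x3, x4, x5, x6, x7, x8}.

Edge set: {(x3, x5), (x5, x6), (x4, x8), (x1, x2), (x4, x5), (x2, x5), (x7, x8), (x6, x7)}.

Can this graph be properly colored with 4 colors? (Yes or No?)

Yes

The chromatic number is 3. The cycle x7-x6-x5-x4-x8-x7 has odd length 5, so it cannot be 2-colored; at least 3 colors are needed.
3 colors suffice: x1=1, x2=2, x3=2, x4=2, x5=1, x6=2, x7=1, x8=3.
Since 4 ≥ 3, a proper 4-coloring certainly exists.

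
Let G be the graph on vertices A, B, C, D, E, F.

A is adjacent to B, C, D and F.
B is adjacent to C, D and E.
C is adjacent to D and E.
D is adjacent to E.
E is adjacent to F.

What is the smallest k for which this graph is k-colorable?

4

B, C, D, E are pairwise adjacent (a clique of size 4), so at least 4 colors are needed.
4 colors suffice: A=1, B=3, C=2, D=4, E=1, F=2. No two adjacent vertices share a color.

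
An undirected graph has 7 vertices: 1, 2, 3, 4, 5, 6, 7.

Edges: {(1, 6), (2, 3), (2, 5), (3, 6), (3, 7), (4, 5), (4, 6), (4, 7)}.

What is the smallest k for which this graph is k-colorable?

The cycle 5-4-7-3-2-5 has odd length 5, so it cannot be 2-colored; at least 3 colors are needed.
One proper 3-coloring: 1=red, 2=green, 3=red, 4=red, 5=blue, 6=blue, 7=blue. No two adjacent vertices share a color.

3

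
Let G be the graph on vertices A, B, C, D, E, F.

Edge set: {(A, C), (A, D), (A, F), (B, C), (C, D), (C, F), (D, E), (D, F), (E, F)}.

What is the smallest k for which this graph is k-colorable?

A, C, D, F form a clique, so at least 4 colors are needed.
4 colors suffice: A=yellow, B=blue, C=red, D=blue, E=red, F=green. Each edge has distinct colors on its endpoints.

4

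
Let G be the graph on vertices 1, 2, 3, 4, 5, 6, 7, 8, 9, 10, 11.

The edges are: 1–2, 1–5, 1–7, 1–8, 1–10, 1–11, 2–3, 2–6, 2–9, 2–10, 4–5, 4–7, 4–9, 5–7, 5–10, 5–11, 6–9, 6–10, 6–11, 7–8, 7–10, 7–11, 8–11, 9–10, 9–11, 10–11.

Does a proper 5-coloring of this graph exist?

Yes

The chromatic number is 5. 1, 5, 7, 10, 11 are mutually adjacent (a clique of size 5), so at least 5 colors are needed.
5 colors suffice: 1=yellow, 2=red, 3=blue, 4=red, 5=purple, 6=yellow, 7=green, 8=blue, 9=green, 10=blue, 11=red.
That is already a proper 5-coloring.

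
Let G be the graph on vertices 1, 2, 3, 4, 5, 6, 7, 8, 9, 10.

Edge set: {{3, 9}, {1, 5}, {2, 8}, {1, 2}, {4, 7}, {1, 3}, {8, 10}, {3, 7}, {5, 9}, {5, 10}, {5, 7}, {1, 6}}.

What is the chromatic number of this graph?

3

The cycle 8-2-1-5-10-8 has odd length 5, so it cannot be 2-colored; at least 3 colors are needed.
3 colors suffice: color a → {2, 3, 4, 5, 6}; color b → {1, 7, 8, 9}; color c → {10}. Each edge has distinct colors on its endpoints.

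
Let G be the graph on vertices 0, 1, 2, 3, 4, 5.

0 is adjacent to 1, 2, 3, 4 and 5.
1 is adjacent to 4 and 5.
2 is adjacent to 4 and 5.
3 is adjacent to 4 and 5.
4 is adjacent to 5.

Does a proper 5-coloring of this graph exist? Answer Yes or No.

Yes

The chromatic number is 4. 0, 2, 4, 5 are mutually adjacent (a clique of size 4), so at least 4 colors are needed.
A valid assignment using 4 colors: 0=blue, 1=yellow, 2=yellow, 3=yellow, 4=red, 5=green.
Since 5 ≥ 4, a proper 5-coloring certainly exists.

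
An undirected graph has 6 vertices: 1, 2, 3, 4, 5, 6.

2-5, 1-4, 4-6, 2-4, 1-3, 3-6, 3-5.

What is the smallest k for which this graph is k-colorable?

3

The cycle 4-1-3-5-2-4 has odd length 5, so it cannot be 2-colored; at least 3 colors are needed.
3 colors suffice: color red → {3, 4}; color blue → {1, 5, 6}; color green → {2}. Every edge joins two different colors.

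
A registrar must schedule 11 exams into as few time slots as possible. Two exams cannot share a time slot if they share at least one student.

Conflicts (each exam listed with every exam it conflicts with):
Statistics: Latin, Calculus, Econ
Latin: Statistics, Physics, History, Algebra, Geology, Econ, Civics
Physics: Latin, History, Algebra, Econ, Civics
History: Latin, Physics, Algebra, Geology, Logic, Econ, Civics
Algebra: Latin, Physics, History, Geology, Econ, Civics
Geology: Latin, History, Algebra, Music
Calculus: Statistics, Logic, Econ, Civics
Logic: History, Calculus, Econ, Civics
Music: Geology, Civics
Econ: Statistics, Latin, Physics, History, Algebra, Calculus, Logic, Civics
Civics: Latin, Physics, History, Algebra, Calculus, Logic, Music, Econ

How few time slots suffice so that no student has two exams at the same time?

6

Latin, Physics, History, Algebra, Econ, Civics are mutually in conflict, so at least 6 time slots are needed.
6 time slots suffice: Statistics=1, Latin=4, Physics=6, History=3, Algebra=5, Geology=1, Calculus=3, Logic=4, Music=2, Econ=2, Civics=1. No two conflicting exams share a time slot.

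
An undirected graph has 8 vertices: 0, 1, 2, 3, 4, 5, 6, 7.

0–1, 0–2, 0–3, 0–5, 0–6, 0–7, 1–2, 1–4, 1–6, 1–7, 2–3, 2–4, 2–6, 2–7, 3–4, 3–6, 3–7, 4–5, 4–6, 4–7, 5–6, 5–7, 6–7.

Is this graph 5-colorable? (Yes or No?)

The chromatic number is 5. 0, 2, 3, 6, 7 form a clique, so at least 5 colors are needed.
5 colors suffice: color a → {6}; color b → {7}; color c → {0, 4}; color d → {2, 5}; color e → {1, 3}.
That is already a proper 5-coloring.

Yes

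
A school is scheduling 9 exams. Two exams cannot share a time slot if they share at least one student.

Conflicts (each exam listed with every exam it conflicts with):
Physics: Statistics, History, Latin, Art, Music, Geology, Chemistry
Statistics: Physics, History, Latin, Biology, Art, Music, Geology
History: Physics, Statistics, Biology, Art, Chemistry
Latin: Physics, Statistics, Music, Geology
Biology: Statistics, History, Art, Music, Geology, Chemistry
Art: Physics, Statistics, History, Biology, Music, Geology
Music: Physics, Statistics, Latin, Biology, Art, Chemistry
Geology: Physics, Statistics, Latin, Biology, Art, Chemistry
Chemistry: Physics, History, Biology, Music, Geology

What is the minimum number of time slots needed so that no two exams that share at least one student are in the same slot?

4

Statistics, Biology, Art, Geology pairwise conflict, so at least 4 time slots are needed.
A valid assignment using 4 time slots: Physics=1, Statistics=2, History=3, Latin=4, Biology=1, Art=4, Music=3, Geology=3, Chemistry=2. Every pair that conflicts lands in different time slots.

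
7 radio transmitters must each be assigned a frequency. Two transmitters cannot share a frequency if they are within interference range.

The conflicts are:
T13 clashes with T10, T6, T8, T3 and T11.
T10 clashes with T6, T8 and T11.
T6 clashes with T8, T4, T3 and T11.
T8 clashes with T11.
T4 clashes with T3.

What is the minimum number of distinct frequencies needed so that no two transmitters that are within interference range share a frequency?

T13, T10, T6, T8, T11 are mutually in conflict, so at least 5 frequencies are needed.
5 frequencies suffice: T13=2, T10=5, T6=1, T8=3, T4=2, T3=3, T11=4. Each listed conflict is separated.

5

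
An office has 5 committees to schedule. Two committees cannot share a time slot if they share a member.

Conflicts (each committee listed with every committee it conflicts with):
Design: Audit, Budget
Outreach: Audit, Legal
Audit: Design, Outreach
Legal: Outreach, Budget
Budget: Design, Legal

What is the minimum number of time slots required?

The cycle Design-Audit-Outreach-Legal-Budget-Design has odd length 5, so it cannot be 2-colored; at least 3 time slots are needed.
A valid assignment using 3 time slots: Design=1, Outreach=1, Audit=2, Legal=2, Budget=3. Every pair that conflicts lands in different time slots.

3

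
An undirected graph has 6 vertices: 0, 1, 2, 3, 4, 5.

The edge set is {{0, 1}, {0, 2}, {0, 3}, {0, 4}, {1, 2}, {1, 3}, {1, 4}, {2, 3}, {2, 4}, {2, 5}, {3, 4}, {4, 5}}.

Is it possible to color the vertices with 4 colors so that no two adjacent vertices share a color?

No

0, 1, 2, 3, 4 are pairwise adjacent (a clique of size 5), so at least 5 colors are needed.
So 4 colors are not enough.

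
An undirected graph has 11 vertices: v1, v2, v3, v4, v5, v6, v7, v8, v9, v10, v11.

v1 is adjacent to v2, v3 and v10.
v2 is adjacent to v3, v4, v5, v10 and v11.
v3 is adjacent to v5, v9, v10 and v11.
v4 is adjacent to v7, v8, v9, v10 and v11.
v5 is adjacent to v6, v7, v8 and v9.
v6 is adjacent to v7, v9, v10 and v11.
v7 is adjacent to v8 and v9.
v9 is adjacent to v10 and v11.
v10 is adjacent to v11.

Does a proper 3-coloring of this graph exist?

v5, v6, v7, v9 are pairwise adjacent (a clique of size 4), so at least 4 colors are needed.
So 3 colors are not enough.

No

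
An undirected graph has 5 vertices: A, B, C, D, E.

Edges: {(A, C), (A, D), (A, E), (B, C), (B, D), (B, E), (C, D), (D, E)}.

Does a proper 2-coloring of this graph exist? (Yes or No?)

B, D, E are mutually adjacent, so at least 3 colors are needed.
So 2 colors are not enough.

No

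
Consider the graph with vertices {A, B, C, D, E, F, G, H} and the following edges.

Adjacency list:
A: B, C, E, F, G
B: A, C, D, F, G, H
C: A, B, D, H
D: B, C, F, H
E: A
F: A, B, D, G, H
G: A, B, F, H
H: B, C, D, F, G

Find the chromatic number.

B, D, F, H are pairwise adjacent (a clique of size 4), so at least 4 colors are needed.
A valid assignment using 4 colors: A=3, B=1, C=2, D=4, E=1, F=2, G=4, H=3. No two adjacent vertices share a color.

4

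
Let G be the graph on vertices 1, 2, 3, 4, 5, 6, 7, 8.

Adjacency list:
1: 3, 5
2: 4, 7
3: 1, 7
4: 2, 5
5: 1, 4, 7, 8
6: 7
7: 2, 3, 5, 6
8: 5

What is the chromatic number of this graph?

2 and 7 are adjacent, so at least 2 colors are needed.
A valid assignment using 2 colors: 1=a, 2=b, 3=b, 4=a, 5=b, 6=b, 7=a, 8=a. Every edge joins two different colors.

2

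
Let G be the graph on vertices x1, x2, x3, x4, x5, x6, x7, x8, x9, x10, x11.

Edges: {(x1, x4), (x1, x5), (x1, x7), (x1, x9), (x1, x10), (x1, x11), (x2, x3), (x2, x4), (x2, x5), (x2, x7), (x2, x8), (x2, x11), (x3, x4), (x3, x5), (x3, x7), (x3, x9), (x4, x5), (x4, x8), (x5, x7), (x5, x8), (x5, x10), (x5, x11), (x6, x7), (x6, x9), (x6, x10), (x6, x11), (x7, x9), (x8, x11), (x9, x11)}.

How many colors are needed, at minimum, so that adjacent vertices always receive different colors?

x2, x5, x8, x11 form a clique, so at least 4 colors are needed.
4 colors suffice: color 1 → {x5, x9}; color 2 → {x4, x7, x10, x11}; color 3 → {x1, x2, x6}; color 4 → {x3, x8}. No two adjacent vertices share a color.

4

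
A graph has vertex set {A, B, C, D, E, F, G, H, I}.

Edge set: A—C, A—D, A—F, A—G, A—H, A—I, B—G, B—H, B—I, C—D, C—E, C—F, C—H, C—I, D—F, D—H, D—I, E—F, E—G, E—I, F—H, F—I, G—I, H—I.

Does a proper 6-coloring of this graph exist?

Yes

The chromatic number is 6. A, C, D, F, H, I form a clique, so at least 6 colors are needed.
6 colors suffice: A=3, B=3, C=4, D=6, E=2, F=5, G=4, H=2, I=1.
That is already a proper 6-coloring.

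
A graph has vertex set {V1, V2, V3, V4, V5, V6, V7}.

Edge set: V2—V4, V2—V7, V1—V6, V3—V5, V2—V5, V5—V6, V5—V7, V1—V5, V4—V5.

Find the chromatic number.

V1, V5, V6 are mutually adjacent, so at least 3 colors are needed.
3 colors suffice: color 1 → {V5}; color 2 → {V2, V3, V6}; color 3 → {V1, V4, V7}. Every edge joins two different colors.

3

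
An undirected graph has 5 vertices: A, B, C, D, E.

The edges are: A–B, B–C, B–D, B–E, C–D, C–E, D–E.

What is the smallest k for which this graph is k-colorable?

B, C, D, E are pairwise adjacent (a clique of size 4), so at least 4 colors are needed.
One proper 4-coloring: A=blue, B=red, C=green, D=blue, E=yellow. Every edge joins two different colors.

4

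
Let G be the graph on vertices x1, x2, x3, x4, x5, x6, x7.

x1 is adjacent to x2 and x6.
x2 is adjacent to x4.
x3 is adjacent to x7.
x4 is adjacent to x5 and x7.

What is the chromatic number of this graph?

2

x4 and x7 are adjacent, so at least 2 colors are needed.
2 colors suffice: color R → {x1, x3, x4}; color B → {x2, x5, x6, x7}. Every edge joins two different colors.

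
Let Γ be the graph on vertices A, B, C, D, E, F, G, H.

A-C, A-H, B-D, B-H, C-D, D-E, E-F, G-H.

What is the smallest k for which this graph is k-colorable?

3

The cycle D-C-A-H-B-D has odd length 5, so it cannot be 2-colored; at least 3 colors are needed.
3 colors suffice: color 1 → {D, F, H}; color 2 → {A, B, E, G}; color 3 → {C}. Every edge joins two different colors.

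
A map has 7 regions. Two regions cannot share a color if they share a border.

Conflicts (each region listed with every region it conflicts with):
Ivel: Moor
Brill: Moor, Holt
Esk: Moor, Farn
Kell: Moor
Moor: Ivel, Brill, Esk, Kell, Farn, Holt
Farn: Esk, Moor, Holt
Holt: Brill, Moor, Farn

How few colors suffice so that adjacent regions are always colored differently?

3

Brill, Moor, Holt are mutually in conflict, so at least 3 colors are needed.
A valid assignment using 3 colors: Ivel=2, Brill=3, Esk=2, Kell=2, Moor=1, Farn=3, Holt=2. Every pair that conflicts lands in different colors.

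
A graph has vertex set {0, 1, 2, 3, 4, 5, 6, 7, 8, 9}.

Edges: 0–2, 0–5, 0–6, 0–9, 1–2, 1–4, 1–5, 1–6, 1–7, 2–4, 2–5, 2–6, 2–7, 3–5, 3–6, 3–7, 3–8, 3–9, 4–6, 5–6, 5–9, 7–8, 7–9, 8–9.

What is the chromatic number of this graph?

3, 7, 8, 9 are pairwise adjacent (a clique of size 4), so at least 4 colors are needed.
One proper 4-coloring: 0=d, 1=d, 2=c, 3=c, 4=a, 5=a, 6=b, 7=a, 8=d, 9=b. Each edge has distinct colors on its endpoints.

4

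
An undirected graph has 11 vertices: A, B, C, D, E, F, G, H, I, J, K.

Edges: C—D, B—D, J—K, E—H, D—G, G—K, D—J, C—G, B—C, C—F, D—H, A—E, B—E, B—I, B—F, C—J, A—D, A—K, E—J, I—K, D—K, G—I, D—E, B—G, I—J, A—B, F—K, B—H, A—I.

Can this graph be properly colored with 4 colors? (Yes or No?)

The chromatic number is 4. B, C, D, G form a clique, so at least 4 colors are needed.
4 colors suffice: color 1 → {D, F, I}; color 2 → {B, K}; color 3 → {A, G, H, J}; color 4 → {C, E}.
That is already a proper 4-coloring.

Yes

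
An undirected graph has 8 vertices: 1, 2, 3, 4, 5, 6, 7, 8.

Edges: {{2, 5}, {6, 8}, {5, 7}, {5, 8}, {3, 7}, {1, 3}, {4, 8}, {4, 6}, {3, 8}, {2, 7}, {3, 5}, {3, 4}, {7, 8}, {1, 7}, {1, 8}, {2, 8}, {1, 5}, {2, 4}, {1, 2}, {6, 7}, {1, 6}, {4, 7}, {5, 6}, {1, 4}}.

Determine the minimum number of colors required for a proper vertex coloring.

5

1, 4, 6, 7, 8 form a clique, so at least 5 colors are needed.
5 colors suffice: color red → {7}; color blue → {1}; color green → {8}; color yellow → {4, 5}; color purple → {2, 3, 6}. Each edge has distinct colors on its endpoints.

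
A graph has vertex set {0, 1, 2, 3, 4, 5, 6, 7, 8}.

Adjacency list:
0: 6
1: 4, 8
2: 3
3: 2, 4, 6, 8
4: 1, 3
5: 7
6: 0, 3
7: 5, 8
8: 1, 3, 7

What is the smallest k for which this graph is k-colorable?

3 and 8 are adjacent, so at least 2 colors are needed.
2 colors suffice: 0=a, 1=a, 2=b, 3=a, 4=b, 5=b, 6=b, 7=a, 8=b. Every edge joins two different colors.

2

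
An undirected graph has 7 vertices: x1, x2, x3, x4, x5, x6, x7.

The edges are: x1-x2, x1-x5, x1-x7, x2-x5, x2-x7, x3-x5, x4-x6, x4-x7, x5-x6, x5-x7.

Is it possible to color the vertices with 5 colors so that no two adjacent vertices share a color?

Yes

The chromatic number is 4. x1, x2, x5, x7 are pairwise adjacent (a clique of size 4), so at least 4 colors are needed.
4 colors suffice: color R → {x4, x5}; color B → {x3, x6, x7}; color G → {x1}; color Y → {x2}.
Since 5 ≥ 4, a proper 5-coloring certainly exists.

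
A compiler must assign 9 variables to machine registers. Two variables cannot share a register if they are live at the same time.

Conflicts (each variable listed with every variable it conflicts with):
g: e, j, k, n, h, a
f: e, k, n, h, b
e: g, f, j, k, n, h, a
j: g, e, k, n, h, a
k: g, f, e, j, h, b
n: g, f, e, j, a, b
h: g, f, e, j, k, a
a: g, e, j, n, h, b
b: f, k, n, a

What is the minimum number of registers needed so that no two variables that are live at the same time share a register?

5

g, e, j, n, a all conflict with each other, so at least 5 registers are needed.
5 registers suffice: register 1 → {e, b}; register 2 → {g, f}; register 3 → {k, a}; register 4 → {n, h}; register 5 → {j}. No two conflicting variables share a register.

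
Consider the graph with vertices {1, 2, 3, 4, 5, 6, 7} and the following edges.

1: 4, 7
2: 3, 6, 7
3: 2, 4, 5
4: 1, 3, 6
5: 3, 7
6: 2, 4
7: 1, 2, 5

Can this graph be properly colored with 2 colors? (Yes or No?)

No

The cycle 1-4-3-5-7-1 has odd length 5, so it cannot be 2-colored; at least 3 colors are needed.
So 2 colors are not enough.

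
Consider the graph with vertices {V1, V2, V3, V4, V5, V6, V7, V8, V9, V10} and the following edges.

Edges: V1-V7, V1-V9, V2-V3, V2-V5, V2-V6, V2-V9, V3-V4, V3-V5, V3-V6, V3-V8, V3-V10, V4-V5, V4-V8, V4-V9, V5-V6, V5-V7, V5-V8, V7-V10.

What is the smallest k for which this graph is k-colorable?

V2, V3, V5, V6 are mutually adjacent (a clique of size 4), so at least 4 colors are needed.
4 colors suffice: color 1 → {V3, V7, V9}; color 2 → {V1, V5, V10}; color 3 → {V2, V4}; color 4 → {V6, V8}. No two adjacent vertices share a color.

4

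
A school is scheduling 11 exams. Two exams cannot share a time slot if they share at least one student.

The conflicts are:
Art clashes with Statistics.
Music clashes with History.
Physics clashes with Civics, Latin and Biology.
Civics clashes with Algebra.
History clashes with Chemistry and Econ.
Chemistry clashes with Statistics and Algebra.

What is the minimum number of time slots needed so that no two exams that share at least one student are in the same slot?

2

Physics and Civics conflict, so at least 2 time slots are needed.
2 time slots suffice: time slot 1 → {Art, Music, Civics, Chemistry, Latin, Econ, Biology}; time slot 2 → {Physics, History, Statistics, Algebra}. Each listed conflict is separated.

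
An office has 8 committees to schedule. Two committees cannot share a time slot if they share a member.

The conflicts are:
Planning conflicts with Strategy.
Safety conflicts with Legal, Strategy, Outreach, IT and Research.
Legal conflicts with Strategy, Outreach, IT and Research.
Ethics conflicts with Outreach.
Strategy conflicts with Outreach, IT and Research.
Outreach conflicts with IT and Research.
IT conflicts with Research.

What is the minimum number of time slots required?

Safety, Legal, Strategy, Outreach, IT, Research are mutually in conflict, so at least 6 time slots are needed.
6 time slots suffice: time slot 1 → {Ethics, Strategy}; time slot 2 → {Planning, Outreach}; time slot 3 → {Safety}; time slot 4 → {IT}; time slot 5 → {Research}; time slot 6 → {Legal}. No two conflicting committees share a time slot.

6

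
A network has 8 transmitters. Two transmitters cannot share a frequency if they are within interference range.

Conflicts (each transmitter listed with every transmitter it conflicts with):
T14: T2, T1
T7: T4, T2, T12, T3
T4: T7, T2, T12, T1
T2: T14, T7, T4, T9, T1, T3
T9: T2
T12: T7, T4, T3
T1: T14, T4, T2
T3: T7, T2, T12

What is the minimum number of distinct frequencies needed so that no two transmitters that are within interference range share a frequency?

3

T14, T2, T1 pairwise conflict, so at least 3 frequencies are needed.
3 frequencies suffice: T14=3, T7=2, T4=3, T2=1, T9=2, T12=1, T1=2, T3=3. Every pair that conflicts lands in different frequencies.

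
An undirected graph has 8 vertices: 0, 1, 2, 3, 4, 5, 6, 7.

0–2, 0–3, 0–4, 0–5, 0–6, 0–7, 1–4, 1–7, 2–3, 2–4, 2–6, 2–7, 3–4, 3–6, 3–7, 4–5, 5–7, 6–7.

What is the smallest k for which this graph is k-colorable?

5

0, 2, 3, 6, 7 form a clique, so at least 5 colors are needed.
5 colors suffice: color red → {4, 7}; color blue → {0, 1}; color green → {3, 5}; color yellow → {2}; color purple → {6}. Every edge joins two different colors.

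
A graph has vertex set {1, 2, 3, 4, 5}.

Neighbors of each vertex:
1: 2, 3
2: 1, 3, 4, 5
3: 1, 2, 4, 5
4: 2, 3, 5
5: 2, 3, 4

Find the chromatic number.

4

2, 3, 4, 5 are mutually adjacent (a clique of size 4), so at least 4 colors are needed.
4 colors suffice: color red → {2}; color blue → {3}; color green → {1, 4}; color yellow → {5}. Every edge joins two different colors.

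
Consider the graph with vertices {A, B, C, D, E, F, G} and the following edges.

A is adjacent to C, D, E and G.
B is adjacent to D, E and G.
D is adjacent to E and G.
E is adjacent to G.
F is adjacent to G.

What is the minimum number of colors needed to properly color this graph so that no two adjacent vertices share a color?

A, D, E, G are pairwise adjacent (a clique of size 4), so at least 4 colors are needed.
4 colors suffice: color 1 → {C, G}; color 2 → {A, B, F}; color 3 → {E}; color 4 → {D}. No two adjacent vertices share a color.

4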